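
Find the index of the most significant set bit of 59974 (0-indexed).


0b1110101001000110. Highest set bit at position 15

15


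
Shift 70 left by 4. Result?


0b1000110 << 4 = 0b10001100000 = 1120

1120


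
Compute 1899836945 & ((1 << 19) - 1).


1899836945 & 524287 = 341521

341521


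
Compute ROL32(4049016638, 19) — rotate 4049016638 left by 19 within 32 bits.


Rotate 0b11110001010101110001011100111110 left by 19 (32-bit) = 0b10111001111101111000101010111000 = 3120007864

3120007864


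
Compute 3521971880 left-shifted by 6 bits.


0b11010001111011010000011010101000 << 6 = 0b11010001111011010000011010101000000000 = 225406200320

225406200320


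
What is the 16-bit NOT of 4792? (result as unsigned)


~0b1001010111000 = 0b1110110101000111 = 60743 (16-bit unsigned)

60743


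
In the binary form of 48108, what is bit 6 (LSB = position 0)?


0b1011101111101100, position 6 = 1

1


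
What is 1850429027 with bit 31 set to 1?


1850429027 | (1 << 31) = 1850429027 | 2147483648 = 3997912675

3997912675


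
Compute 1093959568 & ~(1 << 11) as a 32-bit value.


1093959568 & ~(1 << 11) = 1093957520

1093957520


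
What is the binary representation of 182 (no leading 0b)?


182 = 10110110 in binary

10110110


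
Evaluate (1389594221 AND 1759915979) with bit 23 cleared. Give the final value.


Step 1: 1389594221 & 1759915979 = 1086457417
Step 2: 1086457417 & ~(1 << 23) = 1078068809

1078068809


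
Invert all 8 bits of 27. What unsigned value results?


27 ^ 255 = 228

228


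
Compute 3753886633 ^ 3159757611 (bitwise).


0b11011111101111111100001110101001 ^ 0b10111100010101100001001100101011 = 0b1100011111010011101000010000010 = 1676267650

1676267650


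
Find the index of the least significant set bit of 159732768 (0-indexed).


0b1001100001010101010000100000. Lowest set bit at position 5

5


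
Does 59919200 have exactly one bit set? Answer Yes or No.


0b11100100100100101101100000. Multiple bits set => No

No


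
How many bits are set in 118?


0b1110110 has 5 set bits

5


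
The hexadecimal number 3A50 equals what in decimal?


3A50 hex = 14928 decimal

14928


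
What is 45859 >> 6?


0b1011001100100011 >> 6 = 0b1011001100 = 716

716


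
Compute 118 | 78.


0b1110110 | 0b1001110 = 0b1111110 = 126

126


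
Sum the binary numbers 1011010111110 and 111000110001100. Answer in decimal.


1011010111110 + 111000110001100 = 1000100001001010 = 34890

34890


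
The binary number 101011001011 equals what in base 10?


101011001011 in decimal = 2763

2763


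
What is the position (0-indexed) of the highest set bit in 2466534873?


0b10010011000001000101010111011001. Highest set bit at position 31

31


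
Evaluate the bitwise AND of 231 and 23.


0b11100111 & 0b10111 = 0b111 = 7

7


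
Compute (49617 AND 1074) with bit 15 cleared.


Step 1: 49617 & 1074 = 16
Step 2: 16 & ~(1 << 15) = 16

16


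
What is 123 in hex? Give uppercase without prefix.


123 = 7B hex

7B


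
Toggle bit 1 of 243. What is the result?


243 ^ (1 << 1) = 243 ^ 2 = 241

241


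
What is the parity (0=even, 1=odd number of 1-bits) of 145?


0b10010001 has 3 ones => parity 1

1


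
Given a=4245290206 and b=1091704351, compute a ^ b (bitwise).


4245290206 ^ 1091704351 = 3155946177

3155946177


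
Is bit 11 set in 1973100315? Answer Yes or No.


0b1110101100110110001111100011011, bit 11 = 1. Yes

Yes


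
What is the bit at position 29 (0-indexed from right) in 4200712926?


0b11111010011000011100101011011110, position 29 = 1

1


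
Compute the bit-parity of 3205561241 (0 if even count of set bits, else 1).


0b10111111000100001111101110011001 has 19 ones => parity 1

1


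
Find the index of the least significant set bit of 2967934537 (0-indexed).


0b10110000111001110001011001001001. Lowest set bit at position 0

0


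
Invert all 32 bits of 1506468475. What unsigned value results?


1506468475 ^ 4294967295 = 2788498820

2788498820


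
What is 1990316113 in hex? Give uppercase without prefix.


1990316113 = 76A1D051 hex

76A1D051


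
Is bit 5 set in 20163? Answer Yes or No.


0b100111011000011, bit 5 = 0. No

No


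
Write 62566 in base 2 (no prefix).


62566 = 1111010001100110 in binary

1111010001100110


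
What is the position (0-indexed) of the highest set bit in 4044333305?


0b11110001000011111010000011111001. Highest set bit at position 31

31


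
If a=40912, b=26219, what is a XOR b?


40912 ^ 26219 = 63931

63931


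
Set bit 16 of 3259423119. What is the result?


3259423119 | (1 << 16) = 3259423119 | 65536 = 3259488655

3259488655


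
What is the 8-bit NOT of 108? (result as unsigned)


~0b1101100 = 0b10010011 = 147 (8-bit unsigned)

147


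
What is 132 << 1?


0b10000100 << 1 = 0b100001000 = 264

264


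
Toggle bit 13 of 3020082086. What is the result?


3020082086 ^ (1 << 13) = 3020082086 ^ 8192 = 3020090278

3020090278


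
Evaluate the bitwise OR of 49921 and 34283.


0b1100001100000001 | 0b1000010111101011 = 0b1100011111101011 = 51179

51179


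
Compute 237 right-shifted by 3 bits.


0b11101101 >> 3 = 0b11101 = 29

29


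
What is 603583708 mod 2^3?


603583708 & 7 = 4

4


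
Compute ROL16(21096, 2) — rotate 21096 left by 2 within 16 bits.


Rotate 0b101001001101000 left by 2 (16-bit) = 0b100100110100001 = 18849

18849


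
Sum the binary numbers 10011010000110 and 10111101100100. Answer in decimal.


10011010000110 + 10111101100100 = 101010111101010 = 21994

21994


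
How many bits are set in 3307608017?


0b11000101001001100001011111010001 has 15 set bits

15


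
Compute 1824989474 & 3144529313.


0b1101100110001110010000100100010 & 0b10111011011011011011010110100001 = 0b101000010001010010000100100000 = 675619104

675619104


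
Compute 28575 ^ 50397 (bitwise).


0b110111110011111 ^ 0b1100010011011101 = 0b1010101101000010 = 43842

43842


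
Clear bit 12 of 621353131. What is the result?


621353131 & ~(1 << 12) = 621349035

621349035


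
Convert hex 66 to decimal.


66 hex = 102 decimal

102


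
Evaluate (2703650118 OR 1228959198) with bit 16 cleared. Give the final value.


Step 1: 2703650118 | 1228959198 = 3915804126
Step 2: 3915804126 & ~(1 << 16) = 3915804126

3915804126


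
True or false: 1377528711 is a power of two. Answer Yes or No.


0b1010010000110110110101110000111. Multiple bits set => No

No


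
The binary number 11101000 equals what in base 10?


11101000 in decimal = 232

232


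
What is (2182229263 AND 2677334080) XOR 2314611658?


Step 1: 2182229263 & 2677334080 = 2182094848
Step 2: 2182094848 ^ 2314611658 = 199625674

199625674


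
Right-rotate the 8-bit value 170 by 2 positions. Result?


Rotate 0b10101010 right by 2 (8-bit) = 0b10101010 = 170

170


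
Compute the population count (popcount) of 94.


0b1011110 has 5 set bits

5


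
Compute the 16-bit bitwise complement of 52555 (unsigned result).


~0b1100110101001011 = 0b11001010110100 = 12980 (16-bit unsigned)

12980


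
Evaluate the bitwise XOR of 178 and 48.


0b10110010 ^ 0b110000 = 0b10000010 = 130

130


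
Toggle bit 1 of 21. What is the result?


21 ^ (1 << 1) = 21 ^ 2 = 23

23


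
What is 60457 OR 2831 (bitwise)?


0b1110110000101001 | 0b101100001111 = 0b1110111100101111 = 61231

61231


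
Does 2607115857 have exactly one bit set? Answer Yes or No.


0b10011011011001010110111001010001. Multiple bits set => No

No


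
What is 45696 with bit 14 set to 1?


45696 | (1 << 14) = 45696 | 16384 = 62080

62080


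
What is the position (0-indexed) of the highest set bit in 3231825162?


0b11000000101000011011110100001010. Highest set bit at position 31

31


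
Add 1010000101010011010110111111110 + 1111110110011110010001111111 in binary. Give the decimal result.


1010000101010011010110111111110 + 1111110110011110010001111111 = 1100000100000111001001001111101 = 1619235453

1619235453


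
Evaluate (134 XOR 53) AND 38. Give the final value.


Step 1: 134 ^ 53 = 179
Step 2: 179 & 38 = 34

34


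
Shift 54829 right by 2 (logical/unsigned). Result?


0b1101011000101101 >> 2 = 0b11010110001011 = 13707

13707


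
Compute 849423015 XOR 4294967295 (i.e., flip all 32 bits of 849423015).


849423015 ^ 4294967295 = 3445544280

3445544280


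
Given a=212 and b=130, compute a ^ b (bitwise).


212 ^ 130 = 86

86


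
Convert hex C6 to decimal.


C6 hex = 198 decimal

198


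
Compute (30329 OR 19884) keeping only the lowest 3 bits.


Step 1: 30329 | 19884 = 32765
Step 2: 32765 & 7 = 5

5


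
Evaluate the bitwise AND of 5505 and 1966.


0b1010110000001 & 0b11110101110 = 0b10110000000 = 1408

1408


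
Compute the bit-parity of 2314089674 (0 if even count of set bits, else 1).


0b10001001111011100011010011001010 has 16 ones => parity 0

0


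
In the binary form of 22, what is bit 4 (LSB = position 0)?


0b10110, position 4 = 1

1


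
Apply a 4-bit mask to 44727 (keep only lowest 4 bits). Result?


44727 & 15 = 7

7


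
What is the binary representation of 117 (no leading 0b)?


117 = 1110101 in binary

1110101


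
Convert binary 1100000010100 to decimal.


1100000010100 in decimal = 6164

6164


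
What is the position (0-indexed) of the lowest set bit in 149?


0b10010101. Lowest set bit at position 0

0


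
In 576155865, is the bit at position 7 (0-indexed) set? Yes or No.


0b100010010101110111000011011001, bit 7 = 1. Yes

Yes


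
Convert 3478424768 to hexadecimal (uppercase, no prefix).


3478424768 = CF548CC0 hex

CF548CC0


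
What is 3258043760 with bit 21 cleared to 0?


3258043760 & ~(1 << 21) = 3255946608

3255946608


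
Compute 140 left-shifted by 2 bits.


0b10001100 << 2 = 0b1000110000 = 560

560


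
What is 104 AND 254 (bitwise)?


0b1101000 & 0b11111110 = 0b1101000 = 104

104


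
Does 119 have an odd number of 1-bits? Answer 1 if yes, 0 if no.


0b1110111 has 6 ones => parity 0

0


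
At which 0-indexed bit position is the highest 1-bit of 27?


0b11011. Highest set bit at position 4

4


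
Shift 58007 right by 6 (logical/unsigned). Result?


0b1110001010010111 >> 6 = 0b1110001010 = 906

906


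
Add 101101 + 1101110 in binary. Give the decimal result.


101101 + 1101110 = 10011011 = 155

155


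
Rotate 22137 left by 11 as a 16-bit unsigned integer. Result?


Rotate 0b101011001111001 left by 11 (16-bit) = 0b1100101010110011 = 51891

51891


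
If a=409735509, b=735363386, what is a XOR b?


409735509 ^ 735363386 = 867749999

867749999


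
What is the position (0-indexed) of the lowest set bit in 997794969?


0b111011011110010010010010011001. Lowest set bit at position 0

0


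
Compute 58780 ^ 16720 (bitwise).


0b1110010110011100 ^ 0b100000101010000 = 0b1010010011001100 = 42188

42188


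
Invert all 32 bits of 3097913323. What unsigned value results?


3097913323 ^ 4294967295 = 1197053972

1197053972


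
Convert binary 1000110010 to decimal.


1000110010 in decimal = 562

562


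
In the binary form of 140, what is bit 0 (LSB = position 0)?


0b10001100, position 0 = 0

0


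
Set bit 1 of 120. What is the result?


120 | (1 << 1) = 120 | 2 = 122

122


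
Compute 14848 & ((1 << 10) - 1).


14848 & 1023 = 512

512


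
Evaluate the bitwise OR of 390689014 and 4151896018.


0b10111010010010111000011110110 | 0b11110111011110001110011111010010 = 0b11110111011110011111011111110110 = 4151965686

4151965686


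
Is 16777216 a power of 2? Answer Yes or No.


0b1000000000000000000000000. Only one bit set => Yes

Yes


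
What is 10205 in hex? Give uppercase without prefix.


10205 = 27DD hex

27DD


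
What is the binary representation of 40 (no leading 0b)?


40 = 101000 in binary

101000


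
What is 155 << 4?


0b10011011 << 4 = 0b100110110000 = 2480

2480


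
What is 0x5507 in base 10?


5507 hex = 21767 decimal

21767


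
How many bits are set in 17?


0b10001 has 2 set bits

2


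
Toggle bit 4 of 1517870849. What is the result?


1517870849 ^ (1 << 4) = 1517870849 ^ 16 = 1517870865

1517870865


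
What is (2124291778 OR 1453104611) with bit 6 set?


Step 1: 2124291778 | 1453104611 = 2124324835
Step 2: 2124324835 | (1 << 6) = 2124324835 | 64 = 2124324835

2124324835


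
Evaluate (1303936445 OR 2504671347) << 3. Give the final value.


Step 1: 1303936445 | 2504671347 = 3724180991
Step 2: 3724180991 << 3 = 29793447928

29793447928


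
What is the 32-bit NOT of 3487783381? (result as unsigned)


~0b11001111111000110101100111010101 = 0b110000000111001010011000101010 = 807183914 (32-bit unsigned)

807183914


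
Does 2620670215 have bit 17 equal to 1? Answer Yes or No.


0b10011100001101000100000100000111, bit 17 = 0. No

No


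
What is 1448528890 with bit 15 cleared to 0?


1448528890 & ~(1 << 15) = 1448496122

1448496122


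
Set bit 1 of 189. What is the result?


189 | (1 << 1) = 189 | 2 = 191

191


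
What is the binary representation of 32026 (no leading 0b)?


32026 = 111110100011010 in binary

111110100011010


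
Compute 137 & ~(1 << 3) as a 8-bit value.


137 & ~(1 << 3) = 129

129


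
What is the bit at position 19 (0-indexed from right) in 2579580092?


0b10011001110000010100010010111100, position 19 = 0

0


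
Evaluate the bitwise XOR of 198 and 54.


0b11000110 ^ 0b110110 = 0b11110000 = 240

240


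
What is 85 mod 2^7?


85 & 127 = 85

85


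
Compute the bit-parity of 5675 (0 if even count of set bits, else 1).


0b1011000101011 has 7 ones => parity 1

1


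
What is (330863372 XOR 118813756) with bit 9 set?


Step 1: 330863372 ^ 118813756 = 346842928
Step 2: 346842928 | (1 << 9) = 346842928 | 512 = 346842928

346842928


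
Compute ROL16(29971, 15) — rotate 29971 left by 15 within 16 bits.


Rotate 0b111010100010011 left by 15 (16-bit) = 0b1011101010001001 = 47753

47753


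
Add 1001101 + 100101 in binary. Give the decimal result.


1001101 + 100101 = 1110010 = 114

114


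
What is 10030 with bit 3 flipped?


10030 ^ (1 << 3) = 10030 ^ 8 = 10022

10022


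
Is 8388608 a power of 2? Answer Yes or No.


0b100000000000000000000000. Only one bit set => Yes

Yes


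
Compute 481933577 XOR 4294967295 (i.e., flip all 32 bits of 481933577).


481933577 ^ 4294967295 = 3813033718

3813033718


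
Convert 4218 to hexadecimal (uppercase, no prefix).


4218 = 107A hex

107A


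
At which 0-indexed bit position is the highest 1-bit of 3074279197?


0b10110111001111011100011100011101. Highest set bit at position 31

31


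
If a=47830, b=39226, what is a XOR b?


47830 ^ 39226 = 9196

9196


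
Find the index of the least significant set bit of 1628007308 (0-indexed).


0b1100001000010010110101110001100. Lowest set bit at position 2

2


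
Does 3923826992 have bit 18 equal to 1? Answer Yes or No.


0b11101001111000001101100100110000, bit 18 = 0. No

No


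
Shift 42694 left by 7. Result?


0b1010011011000110 << 7 = 0b10100110110001100000000 = 5464832

5464832


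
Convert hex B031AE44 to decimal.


B031AE44 hex = 2956045892 decimal

2956045892


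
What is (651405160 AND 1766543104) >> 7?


Step 1: 651405160 & 1766543104 = 541263616
Step 2: 541263616 >> 7 = 4228622

4228622


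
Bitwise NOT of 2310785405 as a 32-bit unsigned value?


~0b10001001101110111100100101111101 = 0b1110110010001000011011010000010 = 1984181890 (32-bit unsigned)

1984181890


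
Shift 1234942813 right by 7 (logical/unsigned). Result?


0b1001001100110111011101101011101 >> 7 = 0b100100110011011101110110 = 9647990

9647990


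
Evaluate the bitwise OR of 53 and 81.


0b110101 | 0b1010001 = 0b1110101 = 117

117


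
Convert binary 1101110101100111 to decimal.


1101110101100111 in decimal = 56679

56679


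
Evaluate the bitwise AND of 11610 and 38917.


0b10110101011010 & 0b1001100000000101 = 0b100000000000 = 2048

2048


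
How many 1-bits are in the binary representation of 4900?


0b1001100100100 has 5 set bits

5


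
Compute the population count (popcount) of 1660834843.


0b1100010111111100101010000011011 has 17 set bits

17


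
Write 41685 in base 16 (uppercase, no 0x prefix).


41685 = A2D5 hex

A2D5


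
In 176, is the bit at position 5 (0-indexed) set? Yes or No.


0b10110000, bit 5 = 1. Yes

Yes


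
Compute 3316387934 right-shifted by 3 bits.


0b11000101101011000001000001011110 >> 3 = 0b11000101101011000001000001011 = 414548491

414548491


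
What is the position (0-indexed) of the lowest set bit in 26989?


0b110100101101101. Lowest set bit at position 0

0


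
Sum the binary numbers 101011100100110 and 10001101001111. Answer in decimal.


101011100100110 + 10001101001111 = 111101001110101 = 31349

31349


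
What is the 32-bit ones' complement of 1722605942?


1722605942 ^ 4294967295 = 2572361353

2572361353


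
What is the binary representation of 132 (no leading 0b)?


132 = 10000100 in binary

10000100


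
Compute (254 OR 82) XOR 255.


Step 1: 254 | 82 = 254
Step 2: 254 ^ 255 = 1

1


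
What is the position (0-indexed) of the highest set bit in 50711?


0b1100011000010111. Highest set bit at position 15

15


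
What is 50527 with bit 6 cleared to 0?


50527 & ~(1 << 6) = 50463

50463


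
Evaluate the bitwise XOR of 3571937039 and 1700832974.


0b11010100111001110110111100001111 ^ 0b1100101011000001010011011001110 = 0b10110001100001111100100111000001 = 2978466241

2978466241


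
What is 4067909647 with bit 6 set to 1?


4067909647 | (1 << 6) = 4067909647 | 64 = 4067909711

4067909711


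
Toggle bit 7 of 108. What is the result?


108 ^ (1 << 7) = 108 ^ 128 = 236

236


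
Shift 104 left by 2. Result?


0b1101000 << 2 = 0b110100000 = 416

416


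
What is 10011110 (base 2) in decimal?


10011110 in decimal = 158

158


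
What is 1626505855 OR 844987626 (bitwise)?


0b1100000111100101000001001111111 | 0b110010010111010111110011101010 = 0b1110010111111111111111011111111 = 1929379583

1929379583


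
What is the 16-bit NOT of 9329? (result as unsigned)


~0b10010001110001 = 0b1101101110001110 = 56206 (16-bit unsigned)

56206


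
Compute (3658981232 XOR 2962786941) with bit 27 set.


Step 1: 3658981232 ^ 2962786941 = 1787761933
Step 2: 1787761933 | (1 << 27) = 1787761933 | 134217728 = 1787761933

1787761933


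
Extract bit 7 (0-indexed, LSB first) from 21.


0b10101, position 7 = 0

0


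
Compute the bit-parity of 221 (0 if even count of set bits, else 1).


0b11011101 has 6 ones => parity 0

0


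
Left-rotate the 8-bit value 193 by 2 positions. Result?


Rotate 0b11000001 left by 2 (8-bit) = 0b111 = 7

7


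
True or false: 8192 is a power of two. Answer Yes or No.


0b10000000000000. Only one bit set => Yes

Yes


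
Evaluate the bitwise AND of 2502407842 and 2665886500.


0b10010101001001111011011010100010 & 0b10011110111001100011001100100100 = 0b10010100001001100011001000100000 = 2485531168

2485531168


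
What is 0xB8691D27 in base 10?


B8691D27 hex = 3093896487 decimal

3093896487


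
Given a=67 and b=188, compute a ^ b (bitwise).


67 ^ 188 = 255

255


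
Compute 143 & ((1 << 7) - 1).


143 & 127 = 15

15


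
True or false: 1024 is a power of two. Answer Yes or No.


0b10000000000. Only one bit set => Yes

Yes


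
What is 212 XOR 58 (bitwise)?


0b11010100 ^ 0b111010 = 0b11101110 = 238

238


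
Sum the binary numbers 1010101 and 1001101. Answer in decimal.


1010101 + 1001101 = 10100010 = 162

162


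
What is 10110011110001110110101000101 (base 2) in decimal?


10110011110001110110101000101 in decimal = 377023813

377023813


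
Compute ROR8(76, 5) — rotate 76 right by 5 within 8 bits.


Rotate 0b1001100 right by 5 (8-bit) = 0b1100010 = 98

98


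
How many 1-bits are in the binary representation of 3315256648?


0b11000101100110101100110101001000 has 15 set bits

15


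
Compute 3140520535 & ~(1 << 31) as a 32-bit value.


3140520535 & ~(1 << 31) = 993036887

993036887


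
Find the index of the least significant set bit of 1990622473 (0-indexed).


0b1110110101001100111110100001001. Lowest set bit at position 0

0


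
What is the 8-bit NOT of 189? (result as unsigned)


~0b10111101 = 0b1000010 = 66 (8-bit unsigned)

66


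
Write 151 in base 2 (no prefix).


151 = 10010111 in binary

10010111


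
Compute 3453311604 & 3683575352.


0b11001101110101010101101001110100 & 0b11011011100011101110011000111000 = 0b11001001100001000100001000110000 = 3380888112

3380888112


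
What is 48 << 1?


0b110000 << 1 = 0b1100000 = 96

96


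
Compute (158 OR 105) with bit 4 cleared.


Step 1: 158 | 105 = 255
Step 2: 255 & ~(1 << 4) = 239

239


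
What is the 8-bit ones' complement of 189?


189 ^ 255 = 66

66


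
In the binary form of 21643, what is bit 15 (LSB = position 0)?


0b101010010001011, position 15 = 0

0


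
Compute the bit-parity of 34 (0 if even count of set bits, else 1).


0b100010 has 2 ones => parity 0

0


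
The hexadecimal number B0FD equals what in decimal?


B0FD hex = 45309 decimal

45309


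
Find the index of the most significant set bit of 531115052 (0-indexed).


0b11111101010000010110000101100. Highest set bit at position 28

28


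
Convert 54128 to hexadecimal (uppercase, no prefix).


54128 = D370 hex

D370


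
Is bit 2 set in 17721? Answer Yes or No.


0b100010100111001, bit 2 = 0. No

No


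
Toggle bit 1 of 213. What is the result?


213 ^ (1 << 1) = 213 ^ 2 = 215

215


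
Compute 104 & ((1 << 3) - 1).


104 & 7 = 0

0


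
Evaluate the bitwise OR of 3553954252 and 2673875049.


0b11010011110101010000100111001100 | 0b10011111011000000001100001101001 = 0b11011111111101010001100111101101 = 3757382125

3757382125


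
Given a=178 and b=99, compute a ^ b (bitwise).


178 ^ 99 = 209

209


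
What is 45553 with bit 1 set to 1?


45553 | (1 << 1) = 45553 | 2 = 45555

45555


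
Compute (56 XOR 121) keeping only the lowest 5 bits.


Step 1: 56 ^ 121 = 65
Step 2: 65 & 31 = 1

1


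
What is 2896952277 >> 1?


0b10101100101010111111101111010101 >> 1 = 0b1010110010101011111110111101010 = 1448476138

1448476138


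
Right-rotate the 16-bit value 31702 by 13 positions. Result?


Rotate 0b111101111010110 right by 13 (16-bit) = 0b1101111010110011 = 57011

57011


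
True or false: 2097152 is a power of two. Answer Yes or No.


0b1000000000000000000000. Only one bit set => Yes

Yes


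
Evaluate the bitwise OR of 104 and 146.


0b1101000 | 0b10010010 = 0b11111010 = 250

250


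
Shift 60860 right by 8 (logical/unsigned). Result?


0b1110110110111100 >> 8 = 0b11101101 = 237

237


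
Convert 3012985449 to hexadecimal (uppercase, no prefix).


3012985449 = B3968269 hex

B3968269


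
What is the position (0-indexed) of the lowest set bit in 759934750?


0b101101010010111010111100011110. Lowest set bit at position 1

1


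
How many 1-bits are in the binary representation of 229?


0b11100101 has 5 set bits

5


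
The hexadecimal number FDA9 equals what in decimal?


FDA9 hex = 64937 decimal

64937


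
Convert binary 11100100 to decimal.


11100100 in decimal = 228

228


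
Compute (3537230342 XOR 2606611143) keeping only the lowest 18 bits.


Step 1: 3537230342 ^ 2606611143 = 1233674433
Step 2: 1233674433 & 262143 = 24769

24769


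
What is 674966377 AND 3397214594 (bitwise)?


0b101000001110110010101101101001 & 0b11001010011111010110000110000010 = 0b1000001110010010000100000000 = 137961728

137961728


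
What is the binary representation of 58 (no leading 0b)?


58 = 111010 in binary

111010


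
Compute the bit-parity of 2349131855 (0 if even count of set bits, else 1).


0b10001100000001001110100001001111 has 13 ones => parity 1

1


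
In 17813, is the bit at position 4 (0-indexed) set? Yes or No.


0b100010110010101, bit 4 = 1. Yes

Yes


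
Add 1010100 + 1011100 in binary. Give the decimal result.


1010100 + 1011100 = 10110000 = 176

176


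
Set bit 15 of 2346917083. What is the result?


2346917083 | (1 << 15) = 2346917083 | 32768 = 2346949851

2346949851


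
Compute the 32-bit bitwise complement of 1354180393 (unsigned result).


~0b1010000101101110010011100101001 = 0b10101111010010001101100011010110 = 2940786902 (32-bit unsigned)

2940786902


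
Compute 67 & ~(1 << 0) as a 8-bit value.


67 & ~(1 << 0) = 66

66


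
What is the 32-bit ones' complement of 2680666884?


2680666884 ^ 4294967295 = 1614300411

1614300411


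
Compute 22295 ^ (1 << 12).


22295 ^ (1 << 12) = 22295 ^ 4096 = 18199

18199


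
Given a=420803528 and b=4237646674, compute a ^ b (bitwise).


420803528 ^ 4237646674 = 3850479770

3850479770


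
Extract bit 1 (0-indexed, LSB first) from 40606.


0b1001111010011110, position 1 = 1

1


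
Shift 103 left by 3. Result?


0b1100111 << 3 = 0b1100111000 = 824

824


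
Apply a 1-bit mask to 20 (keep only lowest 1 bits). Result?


20 & 1 = 0

0


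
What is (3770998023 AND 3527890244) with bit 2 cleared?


Step 1: 3770998023 & 3527890244 = 3225703684
Step 2: 3225703684 & ~(1 << 2) = 3225703680

3225703680


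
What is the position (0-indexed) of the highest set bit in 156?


0b10011100. Highest set bit at position 7

7


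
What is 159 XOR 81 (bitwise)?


0b10011111 ^ 0b1010001 = 0b11001110 = 206

206


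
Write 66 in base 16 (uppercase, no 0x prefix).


66 = 42 hex

42


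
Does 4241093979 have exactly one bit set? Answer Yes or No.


0b11111100110010011111010101011011. Multiple bits set => No

No


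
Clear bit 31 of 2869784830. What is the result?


2869784830 & ~(1 << 31) = 722301182

722301182


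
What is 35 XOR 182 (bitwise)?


0b100011 ^ 0b10110110 = 0b10010101 = 149

149


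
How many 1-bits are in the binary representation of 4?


0b100 has 1 set bits

1


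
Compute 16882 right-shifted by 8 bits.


0b100000111110010 >> 8 = 0b1000001 = 65

65


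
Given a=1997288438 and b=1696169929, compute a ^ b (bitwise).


1997288438 ^ 1696169929 = 303385663

303385663


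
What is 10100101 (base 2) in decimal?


10100101 in decimal = 165

165


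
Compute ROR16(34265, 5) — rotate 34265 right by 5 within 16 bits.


Rotate 0b1000010111011001 right by 5 (16-bit) = 0b1100110000101110 = 52270

52270


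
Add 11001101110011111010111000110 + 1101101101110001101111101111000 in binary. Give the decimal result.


11001101110011111010111000110 + 1101101101110001101111101111000 = 10000111011100101101010100111110 = 2272449854

2272449854


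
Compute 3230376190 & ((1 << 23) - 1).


3230376190 & 8388607 = 762110

762110


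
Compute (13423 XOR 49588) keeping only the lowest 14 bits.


Step 1: 13423 ^ 49588 = 62939
Step 2: 62939 & 16383 = 13787

13787


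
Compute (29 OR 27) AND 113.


Step 1: 29 | 27 = 31
Step 2: 31 & 113 = 17

17


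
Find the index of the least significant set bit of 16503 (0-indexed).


0b100000001110111. Lowest set bit at position 0

0


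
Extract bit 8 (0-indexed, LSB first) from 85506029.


0b101000110001011011111101101, position 8 = 1

1


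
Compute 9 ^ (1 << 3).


9 ^ (1 << 3) = 9 ^ 8 = 1

1


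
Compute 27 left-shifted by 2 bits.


0b11011 << 2 = 0b1101100 = 108

108


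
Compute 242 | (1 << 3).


242 | (1 << 3) = 242 | 8 = 250

250


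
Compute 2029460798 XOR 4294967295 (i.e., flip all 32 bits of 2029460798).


2029460798 ^ 4294967295 = 2265506497

2265506497


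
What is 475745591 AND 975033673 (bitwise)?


0b11100010110110100110100110111 & 0b111010000111011101010101001001 = 0b11000000110010100010100000001 = 404309249

404309249


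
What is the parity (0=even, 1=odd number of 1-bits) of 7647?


0b1110111011111 has 11 ones => parity 1

1


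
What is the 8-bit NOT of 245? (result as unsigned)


~0b11110101 = 0b1010 = 10 (8-bit unsigned)

10


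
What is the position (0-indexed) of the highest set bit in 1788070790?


0b1101010100100111100101110000110. Highest set bit at position 30

30


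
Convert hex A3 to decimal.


A3 hex = 163 decimal

163


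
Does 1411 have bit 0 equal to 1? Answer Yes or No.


0b10110000011, bit 0 = 1. Yes

Yes


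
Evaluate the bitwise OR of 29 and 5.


0b11101 | 0b101 = 0b11101 = 29

29


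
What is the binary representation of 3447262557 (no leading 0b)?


3447262557 = 11001101011110010000110101011101 in binary

11001101011110010000110101011101


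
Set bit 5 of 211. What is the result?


211 | (1 << 5) = 211 | 32 = 243

243


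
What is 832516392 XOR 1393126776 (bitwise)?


0b110001100111110011000100101000 ^ 0b1010011000010010110110101111000 = 0b1100010100101100101110001010000 = 1654021200

1654021200


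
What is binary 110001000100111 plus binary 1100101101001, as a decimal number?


110001000100111 + 1100101101001 = 111101110010000 = 31632

31632


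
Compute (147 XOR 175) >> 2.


Step 1: 147 ^ 175 = 60
Step 2: 60 >> 2 = 15

15


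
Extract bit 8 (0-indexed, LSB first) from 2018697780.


0b1111000010100101110001000110100, position 8 = 0

0


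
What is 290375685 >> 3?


0b10001010011101100100000000101 >> 3 = 0b10001010011101100100000000 = 36296960

36296960


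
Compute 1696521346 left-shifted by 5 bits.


0b1100101000111101101110010000010 << 5 = 0b110010100011110110111001000001000000 = 54288683072

54288683072


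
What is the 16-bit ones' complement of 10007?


10007 ^ 65535 = 55528

55528


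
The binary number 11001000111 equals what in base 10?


11001000111 in decimal = 1607

1607


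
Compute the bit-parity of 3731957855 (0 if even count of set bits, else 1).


0b11011110011100010010100001011111 has 18 ones => parity 0

0


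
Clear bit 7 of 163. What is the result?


163 & ~(1 << 7) = 35

35


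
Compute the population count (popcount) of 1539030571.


0b1011011101110111011111000101011 has 21 set bits

21


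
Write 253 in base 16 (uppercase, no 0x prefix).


253 = FD hex

FD


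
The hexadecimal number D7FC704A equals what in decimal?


D7FC704A hex = 3623645258 decimal

3623645258


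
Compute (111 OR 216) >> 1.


Step 1: 111 | 216 = 255
Step 2: 255 >> 1 = 127

127


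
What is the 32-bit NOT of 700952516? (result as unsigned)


~0b101001110001111010111111000100 = 0b11010110001110000101000000111011 = 3594014779 (32-bit unsigned)

3594014779


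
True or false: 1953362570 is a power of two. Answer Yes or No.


0b1110100011011011111001010001010. Multiple bits set => No

No


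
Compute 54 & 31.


0b110110 & 0b11111 = 0b10110 = 22

22


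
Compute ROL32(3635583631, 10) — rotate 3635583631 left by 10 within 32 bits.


Rotate 0b11011000101100101001101010001111 left by 10 (32-bit) = 0b11001010011010100011111101100010 = 3395960674

3395960674


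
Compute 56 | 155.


0b111000 | 0b10011011 = 0b10111011 = 187

187


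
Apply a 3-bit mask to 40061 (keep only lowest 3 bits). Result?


40061 & 7 = 5

5


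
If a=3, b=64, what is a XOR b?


3 ^ 64 = 67

67


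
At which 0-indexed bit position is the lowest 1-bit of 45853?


0b1011001100011101. Lowest set bit at position 0

0


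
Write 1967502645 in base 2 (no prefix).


1967502645 = 1110101010001011011010100110101 in binary

1110101010001011011010100110101


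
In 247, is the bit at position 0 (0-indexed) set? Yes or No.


0b11110111, bit 0 = 1. Yes

Yes


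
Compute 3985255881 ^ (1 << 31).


3985255881 ^ (1 << 31) = 3985255881 ^ 2147483648 = 1837772233

1837772233


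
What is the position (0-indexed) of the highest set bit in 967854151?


0b111001101100000100100001000111. Highest set bit at position 29

29


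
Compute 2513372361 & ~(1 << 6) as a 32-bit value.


2513372361 & ~(1 << 6) = 2513372297

2513372297


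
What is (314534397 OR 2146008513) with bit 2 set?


Step 1: 314534397 | 2146008513 = 2147450365
Step 2: 2147450365 | (1 << 2) = 2147450365 | 4 = 2147450365

2147450365


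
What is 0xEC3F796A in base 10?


EC3F796A hex = 3963582826 decimal

3963582826


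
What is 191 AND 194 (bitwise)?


0b10111111 & 0b11000010 = 0b10000010 = 130

130


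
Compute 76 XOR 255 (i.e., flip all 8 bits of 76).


76 ^ 255 = 179

179


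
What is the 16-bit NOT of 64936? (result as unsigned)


~0b1111110110101000 = 0b1001010111 = 599 (16-bit unsigned)

599


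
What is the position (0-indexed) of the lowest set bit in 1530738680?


0b1011011001111010011011111111000. Lowest set bit at position 3

3


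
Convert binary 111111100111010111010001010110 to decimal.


111111100111010111010001010110 in decimal = 1067283542

1067283542


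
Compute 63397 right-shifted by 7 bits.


0b1111011110100101 >> 7 = 0b111101111 = 495

495


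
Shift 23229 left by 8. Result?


0b101101010111101 << 8 = 0b10110101011110100000000 = 5946624

5946624


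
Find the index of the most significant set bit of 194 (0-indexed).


0b11000010. Highest set bit at position 7

7


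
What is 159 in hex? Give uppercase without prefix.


159 = 9F hex

9F


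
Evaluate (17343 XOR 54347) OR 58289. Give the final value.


Step 1: 17343 ^ 54347 = 38900
Step 2: 38900 | 58289 = 63477

63477


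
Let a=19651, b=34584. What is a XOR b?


19651 ^ 34584 = 52187

52187


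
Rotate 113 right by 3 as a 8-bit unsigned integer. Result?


Rotate 0b1110001 right by 3 (8-bit) = 0b101110 = 46

46


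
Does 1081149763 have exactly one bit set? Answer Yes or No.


0b1000000011100010000100101000011. Multiple bits set => No

No


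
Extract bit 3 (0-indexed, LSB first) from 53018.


0b1100111100011010, position 3 = 1

1


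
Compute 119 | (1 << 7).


119 | (1 << 7) = 119 | 128 = 247

247


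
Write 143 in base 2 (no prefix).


143 = 10001111 in binary

10001111


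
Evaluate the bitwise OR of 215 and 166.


0b11010111 | 0b10100110 = 0b11110111 = 247

247


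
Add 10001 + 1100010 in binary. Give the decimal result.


10001 + 1100010 = 1110011 = 115

115


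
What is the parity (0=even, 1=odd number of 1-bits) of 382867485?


0b10110110100100001100000011101 has 13 ones => parity 1

1


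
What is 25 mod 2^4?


25 & 15 = 9

9


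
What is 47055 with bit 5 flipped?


47055 ^ (1 << 5) = 47055 ^ 32 = 47087

47087


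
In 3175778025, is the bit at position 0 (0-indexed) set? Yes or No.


0b10111101010010101000011011101001, bit 0 = 1. Yes

Yes


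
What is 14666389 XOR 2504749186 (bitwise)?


0b110111111100101010010101 ^ 0b10010101010010110111000010000010 = 0b10010101100101001011101000010111 = 2509552151

2509552151


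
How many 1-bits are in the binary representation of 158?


0b10011110 has 5 set bits

5


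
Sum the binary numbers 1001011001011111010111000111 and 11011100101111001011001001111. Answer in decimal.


1001011001011111010111000111 + 11011100101111001011001001111 = 100100111111011000110000010110 = 620596246

620596246


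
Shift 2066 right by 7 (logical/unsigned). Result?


0b100000010010 >> 7 = 0b10000 = 16

16


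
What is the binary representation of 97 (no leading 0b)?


97 = 1100001 in binary

1100001


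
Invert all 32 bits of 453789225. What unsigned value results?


453789225 ^ 4294967295 = 3841178070

3841178070


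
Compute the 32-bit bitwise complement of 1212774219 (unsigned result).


~0b1001000010010010111011101001011 = 0b10110111101101101000100010110100 = 3082193076 (32-bit unsigned)

3082193076


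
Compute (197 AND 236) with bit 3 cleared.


Step 1: 197 & 236 = 196
Step 2: 196 & ~(1 << 3) = 196

196


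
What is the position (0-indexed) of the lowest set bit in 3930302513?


0b11101010010000111010100000110001. Lowest set bit at position 0

0


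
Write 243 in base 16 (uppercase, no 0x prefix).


243 = F3 hex

F3


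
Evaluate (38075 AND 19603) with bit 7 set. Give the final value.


Step 1: 38075 & 19603 = 1171
Step 2: 1171 | (1 << 7) = 1171 | 128 = 1171

1171


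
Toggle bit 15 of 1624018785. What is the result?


1624018785 ^ (1 << 15) = 1624018785 ^ 32768 = 1623986017

1623986017


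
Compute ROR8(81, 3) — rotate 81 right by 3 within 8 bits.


Rotate 0b1010001 right by 3 (8-bit) = 0b101010 = 42

42


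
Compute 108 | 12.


0b1101100 | 0b1100 = 0b1101100 = 108

108


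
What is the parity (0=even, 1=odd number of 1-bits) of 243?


0b11110011 has 6 ones => parity 0

0


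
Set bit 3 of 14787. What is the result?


14787 | (1 << 3) = 14787 | 8 = 14795

14795


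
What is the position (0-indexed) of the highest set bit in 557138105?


0b100001001101010100000010111001. Highest set bit at position 29

29


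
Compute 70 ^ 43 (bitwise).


0b1000110 ^ 0b101011 = 0b1101101 = 109

109


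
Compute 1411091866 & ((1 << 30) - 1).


1411091866 & 1073741823 = 337350042

337350042


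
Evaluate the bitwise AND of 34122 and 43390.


0b1000010101001010 & 0b1010100101111110 = 0b1000000101001010 = 33098

33098


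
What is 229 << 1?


0b11100101 << 1 = 0b111001010 = 458

458


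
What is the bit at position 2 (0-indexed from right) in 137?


0b10001001, position 2 = 0

0


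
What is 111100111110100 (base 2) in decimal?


111100111110100 in decimal = 31220

31220


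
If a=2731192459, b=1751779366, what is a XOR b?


2731192459 ^ 1751779366 = 3399530669

3399530669


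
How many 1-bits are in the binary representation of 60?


0b111100 has 4 set bits

4


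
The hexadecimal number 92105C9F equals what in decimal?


92105C9F hex = 2450545823 decimal

2450545823


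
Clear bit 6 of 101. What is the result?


101 & ~(1 << 6) = 37

37


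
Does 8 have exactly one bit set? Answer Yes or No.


0b1000. Only one bit set => Yes

Yes


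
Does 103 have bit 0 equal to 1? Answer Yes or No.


0b1100111, bit 0 = 1. Yes

Yes


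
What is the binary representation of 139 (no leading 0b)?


139 = 10001011 in binary

10001011


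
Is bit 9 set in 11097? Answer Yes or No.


0b10101101011001, bit 9 = 1. Yes

Yes


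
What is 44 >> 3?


0b101100 >> 3 = 0b101 = 5

5


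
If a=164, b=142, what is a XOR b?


164 ^ 142 = 42

42
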